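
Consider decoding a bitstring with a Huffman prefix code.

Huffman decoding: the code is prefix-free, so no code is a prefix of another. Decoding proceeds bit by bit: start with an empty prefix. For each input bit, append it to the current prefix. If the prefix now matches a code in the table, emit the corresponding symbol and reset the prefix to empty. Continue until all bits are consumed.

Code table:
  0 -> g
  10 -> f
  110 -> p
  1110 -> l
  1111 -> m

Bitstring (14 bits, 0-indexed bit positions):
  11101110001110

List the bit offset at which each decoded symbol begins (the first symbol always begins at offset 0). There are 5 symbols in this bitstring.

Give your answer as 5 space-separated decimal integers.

Bit 0: prefix='1' (no match yet)
Bit 1: prefix='11' (no match yet)
Bit 2: prefix='111' (no match yet)
Bit 3: prefix='1110' -> emit 'l', reset
Bit 4: prefix='1' (no match yet)
Bit 5: prefix='11' (no match yet)
Bit 6: prefix='111' (no match yet)
Bit 7: prefix='1110' -> emit 'l', reset
Bit 8: prefix='0' -> emit 'g', reset
Bit 9: prefix='0' -> emit 'g', reset
Bit 10: prefix='1' (no match yet)
Bit 11: prefix='11' (no match yet)
Bit 12: prefix='111' (no match yet)
Bit 13: prefix='1110' -> emit 'l', reset

Answer: 0 4 8 9 10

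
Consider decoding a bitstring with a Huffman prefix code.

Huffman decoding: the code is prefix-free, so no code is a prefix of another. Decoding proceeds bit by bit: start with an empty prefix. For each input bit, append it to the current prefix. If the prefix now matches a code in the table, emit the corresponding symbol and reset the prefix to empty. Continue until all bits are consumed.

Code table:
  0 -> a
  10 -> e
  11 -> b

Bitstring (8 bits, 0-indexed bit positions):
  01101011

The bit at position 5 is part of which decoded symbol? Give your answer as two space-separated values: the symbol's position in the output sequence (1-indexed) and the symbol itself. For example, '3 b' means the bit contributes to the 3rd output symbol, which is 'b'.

Answer: 4 e

Derivation:
Bit 0: prefix='0' -> emit 'a', reset
Bit 1: prefix='1' (no match yet)
Bit 2: prefix='11' -> emit 'b', reset
Bit 3: prefix='0' -> emit 'a', reset
Bit 4: prefix='1' (no match yet)
Bit 5: prefix='10' -> emit 'e', reset
Bit 6: prefix='1' (no match yet)
Bit 7: prefix='11' -> emit 'b', reset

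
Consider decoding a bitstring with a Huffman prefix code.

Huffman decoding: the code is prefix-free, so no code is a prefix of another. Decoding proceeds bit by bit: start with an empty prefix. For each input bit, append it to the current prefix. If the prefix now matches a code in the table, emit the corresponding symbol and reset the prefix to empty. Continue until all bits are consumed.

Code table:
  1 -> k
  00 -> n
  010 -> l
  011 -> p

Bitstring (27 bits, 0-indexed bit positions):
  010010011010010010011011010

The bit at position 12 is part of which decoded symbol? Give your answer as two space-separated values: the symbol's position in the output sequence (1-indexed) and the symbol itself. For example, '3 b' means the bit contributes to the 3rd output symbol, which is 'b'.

Bit 0: prefix='0' (no match yet)
Bit 1: prefix='01' (no match yet)
Bit 2: prefix='010' -> emit 'l', reset
Bit 3: prefix='0' (no match yet)
Bit 4: prefix='01' (no match yet)
Bit 5: prefix='010' -> emit 'l', reset
Bit 6: prefix='0' (no match yet)
Bit 7: prefix='01' (no match yet)
Bit 8: prefix='011' -> emit 'p', reset
Bit 9: prefix='0' (no match yet)
Bit 10: prefix='01' (no match yet)
Bit 11: prefix='010' -> emit 'l', reset
Bit 12: prefix='0' (no match yet)
Bit 13: prefix='01' (no match yet)
Bit 14: prefix='010' -> emit 'l', reset
Bit 15: prefix='0' (no match yet)
Bit 16: prefix='01' (no match yet)

Answer: 5 l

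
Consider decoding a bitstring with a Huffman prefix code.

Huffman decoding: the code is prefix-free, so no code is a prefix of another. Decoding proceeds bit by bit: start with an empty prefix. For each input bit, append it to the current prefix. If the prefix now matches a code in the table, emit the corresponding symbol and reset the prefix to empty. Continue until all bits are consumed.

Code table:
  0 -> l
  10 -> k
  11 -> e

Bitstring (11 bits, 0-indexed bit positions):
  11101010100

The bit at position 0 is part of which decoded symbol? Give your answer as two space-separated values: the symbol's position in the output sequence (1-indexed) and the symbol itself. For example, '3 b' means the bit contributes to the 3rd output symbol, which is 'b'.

Answer: 1 e

Derivation:
Bit 0: prefix='1' (no match yet)
Bit 1: prefix='11' -> emit 'e', reset
Bit 2: prefix='1' (no match yet)
Bit 3: prefix='10' -> emit 'k', reset
Bit 4: prefix='1' (no match yet)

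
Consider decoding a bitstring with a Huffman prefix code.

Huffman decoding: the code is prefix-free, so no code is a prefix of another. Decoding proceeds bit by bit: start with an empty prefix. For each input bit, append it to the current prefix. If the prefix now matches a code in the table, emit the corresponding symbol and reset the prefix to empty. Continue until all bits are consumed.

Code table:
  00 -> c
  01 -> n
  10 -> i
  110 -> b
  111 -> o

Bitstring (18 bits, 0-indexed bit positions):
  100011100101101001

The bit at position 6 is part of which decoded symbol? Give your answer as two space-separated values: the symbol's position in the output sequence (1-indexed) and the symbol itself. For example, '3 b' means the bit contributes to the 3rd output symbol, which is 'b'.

Bit 0: prefix='1' (no match yet)
Bit 1: prefix='10' -> emit 'i', reset
Bit 2: prefix='0' (no match yet)
Bit 3: prefix='00' -> emit 'c', reset
Bit 4: prefix='1' (no match yet)
Bit 5: prefix='11' (no match yet)
Bit 6: prefix='111' -> emit 'o', reset
Bit 7: prefix='0' (no match yet)
Bit 8: prefix='00' -> emit 'c', reset
Bit 9: prefix='1' (no match yet)
Bit 10: prefix='10' -> emit 'i', reset

Answer: 3 o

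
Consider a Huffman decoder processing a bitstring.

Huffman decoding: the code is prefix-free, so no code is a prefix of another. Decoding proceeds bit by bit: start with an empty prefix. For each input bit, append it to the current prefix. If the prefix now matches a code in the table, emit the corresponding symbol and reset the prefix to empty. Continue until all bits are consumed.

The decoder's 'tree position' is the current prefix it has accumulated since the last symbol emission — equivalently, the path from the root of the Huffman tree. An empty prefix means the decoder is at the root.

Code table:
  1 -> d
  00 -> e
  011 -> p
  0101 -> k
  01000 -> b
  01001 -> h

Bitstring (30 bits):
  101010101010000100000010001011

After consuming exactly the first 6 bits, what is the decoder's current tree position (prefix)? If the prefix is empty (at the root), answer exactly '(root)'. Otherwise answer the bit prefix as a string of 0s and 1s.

Answer: 0

Derivation:
Bit 0: prefix='1' -> emit 'd', reset
Bit 1: prefix='0' (no match yet)
Bit 2: prefix='01' (no match yet)
Bit 3: prefix='010' (no match yet)
Bit 4: prefix='0101' -> emit 'k', reset
Bit 5: prefix='0' (no match yet)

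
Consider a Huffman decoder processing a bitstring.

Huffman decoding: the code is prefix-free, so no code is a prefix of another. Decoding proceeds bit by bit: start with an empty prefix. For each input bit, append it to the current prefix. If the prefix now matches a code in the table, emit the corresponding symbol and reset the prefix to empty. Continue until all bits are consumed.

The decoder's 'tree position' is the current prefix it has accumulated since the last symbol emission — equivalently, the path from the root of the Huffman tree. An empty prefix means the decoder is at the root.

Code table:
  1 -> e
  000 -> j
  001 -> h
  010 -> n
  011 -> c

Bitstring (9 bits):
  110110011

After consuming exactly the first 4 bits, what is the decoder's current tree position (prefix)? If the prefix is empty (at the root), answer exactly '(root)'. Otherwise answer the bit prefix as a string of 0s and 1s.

Answer: 01

Derivation:
Bit 0: prefix='1' -> emit 'e', reset
Bit 1: prefix='1' -> emit 'e', reset
Bit 2: prefix='0' (no match yet)
Bit 3: prefix='01' (no match yet)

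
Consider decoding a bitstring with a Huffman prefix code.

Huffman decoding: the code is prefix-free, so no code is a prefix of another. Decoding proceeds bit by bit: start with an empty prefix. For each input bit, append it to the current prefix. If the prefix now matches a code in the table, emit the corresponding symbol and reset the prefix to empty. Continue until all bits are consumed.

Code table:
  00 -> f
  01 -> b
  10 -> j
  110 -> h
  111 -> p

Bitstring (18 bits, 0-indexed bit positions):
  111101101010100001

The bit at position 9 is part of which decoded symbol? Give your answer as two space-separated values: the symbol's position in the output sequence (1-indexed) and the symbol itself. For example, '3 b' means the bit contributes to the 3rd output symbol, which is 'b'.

Answer: 4 j

Derivation:
Bit 0: prefix='1' (no match yet)
Bit 1: prefix='11' (no match yet)
Bit 2: prefix='111' -> emit 'p', reset
Bit 3: prefix='1' (no match yet)
Bit 4: prefix='10' -> emit 'j', reset
Bit 5: prefix='1' (no match yet)
Bit 6: prefix='11' (no match yet)
Bit 7: prefix='110' -> emit 'h', reset
Bit 8: prefix='1' (no match yet)
Bit 9: prefix='10' -> emit 'j', reset
Bit 10: prefix='1' (no match yet)
Bit 11: prefix='10' -> emit 'j', reset
Bit 12: prefix='1' (no match yet)
Bit 13: prefix='10' -> emit 'j', reset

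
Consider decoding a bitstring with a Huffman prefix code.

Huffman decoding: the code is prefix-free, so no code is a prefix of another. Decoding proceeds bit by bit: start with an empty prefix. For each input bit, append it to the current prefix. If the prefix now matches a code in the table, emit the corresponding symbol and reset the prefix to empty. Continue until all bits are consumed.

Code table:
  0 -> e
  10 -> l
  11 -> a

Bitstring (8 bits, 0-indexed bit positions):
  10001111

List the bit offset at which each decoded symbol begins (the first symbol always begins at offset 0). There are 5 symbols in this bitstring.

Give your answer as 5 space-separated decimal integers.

Bit 0: prefix='1' (no match yet)
Bit 1: prefix='10' -> emit 'l', reset
Bit 2: prefix='0' -> emit 'e', reset
Bit 3: prefix='0' -> emit 'e', reset
Bit 4: prefix='1' (no match yet)
Bit 5: prefix='11' -> emit 'a', reset
Bit 6: prefix='1' (no match yet)
Bit 7: prefix='11' -> emit 'a', reset

Answer: 0 2 3 4 6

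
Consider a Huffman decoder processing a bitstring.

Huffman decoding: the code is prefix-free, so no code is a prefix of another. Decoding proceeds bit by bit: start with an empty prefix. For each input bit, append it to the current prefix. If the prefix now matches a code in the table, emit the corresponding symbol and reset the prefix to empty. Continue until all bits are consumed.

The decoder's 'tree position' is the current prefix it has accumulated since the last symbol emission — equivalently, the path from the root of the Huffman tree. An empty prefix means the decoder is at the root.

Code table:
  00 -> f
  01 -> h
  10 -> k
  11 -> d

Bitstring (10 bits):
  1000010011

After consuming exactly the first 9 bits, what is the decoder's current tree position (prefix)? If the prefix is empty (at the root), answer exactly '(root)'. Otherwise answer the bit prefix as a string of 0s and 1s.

Answer: 1

Derivation:
Bit 0: prefix='1' (no match yet)
Bit 1: prefix='10' -> emit 'k', reset
Bit 2: prefix='0' (no match yet)
Bit 3: prefix='00' -> emit 'f', reset
Bit 4: prefix='0' (no match yet)
Bit 5: prefix='01' -> emit 'h', reset
Bit 6: prefix='0' (no match yet)
Bit 7: prefix='00' -> emit 'f', reset
Bit 8: prefix='1' (no match yet)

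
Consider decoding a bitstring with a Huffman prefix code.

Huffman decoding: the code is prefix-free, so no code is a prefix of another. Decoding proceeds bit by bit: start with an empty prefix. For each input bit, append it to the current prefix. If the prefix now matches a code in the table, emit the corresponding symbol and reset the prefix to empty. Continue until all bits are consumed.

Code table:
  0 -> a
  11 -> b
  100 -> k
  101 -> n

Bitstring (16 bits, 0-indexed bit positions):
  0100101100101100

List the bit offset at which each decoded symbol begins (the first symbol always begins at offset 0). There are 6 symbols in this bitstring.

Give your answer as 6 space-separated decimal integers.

Bit 0: prefix='0' -> emit 'a', reset
Bit 1: prefix='1' (no match yet)
Bit 2: prefix='10' (no match yet)
Bit 3: prefix='100' -> emit 'k', reset
Bit 4: prefix='1' (no match yet)
Bit 5: prefix='10' (no match yet)
Bit 6: prefix='101' -> emit 'n', reset
Bit 7: prefix='1' (no match yet)
Bit 8: prefix='10' (no match yet)
Bit 9: prefix='100' -> emit 'k', reset
Bit 10: prefix='1' (no match yet)
Bit 11: prefix='10' (no match yet)
Bit 12: prefix='101' -> emit 'n', reset
Bit 13: prefix='1' (no match yet)
Bit 14: prefix='10' (no match yet)
Bit 15: prefix='100' -> emit 'k', reset

Answer: 0 1 4 7 10 13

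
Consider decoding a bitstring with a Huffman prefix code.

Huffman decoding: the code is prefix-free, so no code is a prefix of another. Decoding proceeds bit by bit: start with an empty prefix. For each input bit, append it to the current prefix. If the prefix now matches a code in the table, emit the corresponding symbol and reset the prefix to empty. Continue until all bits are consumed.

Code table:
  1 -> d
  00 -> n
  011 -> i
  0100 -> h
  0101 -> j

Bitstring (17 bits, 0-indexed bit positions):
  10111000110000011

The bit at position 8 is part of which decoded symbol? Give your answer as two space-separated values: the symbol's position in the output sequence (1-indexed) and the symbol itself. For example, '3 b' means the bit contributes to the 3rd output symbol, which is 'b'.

Bit 0: prefix='1' -> emit 'd', reset
Bit 1: prefix='0' (no match yet)
Bit 2: prefix='01' (no match yet)
Bit 3: prefix='011' -> emit 'i', reset
Bit 4: prefix='1' -> emit 'd', reset
Bit 5: prefix='0' (no match yet)
Bit 6: prefix='00' -> emit 'n', reset
Bit 7: prefix='0' (no match yet)
Bit 8: prefix='01' (no match yet)
Bit 9: prefix='011' -> emit 'i', reset
Bit 10: prefix='0' (no match yet)
Bit 11: prefix='00' -> emit 'n', reset
Bit 12: prefix='0' (no match yet)

Answer: 5 i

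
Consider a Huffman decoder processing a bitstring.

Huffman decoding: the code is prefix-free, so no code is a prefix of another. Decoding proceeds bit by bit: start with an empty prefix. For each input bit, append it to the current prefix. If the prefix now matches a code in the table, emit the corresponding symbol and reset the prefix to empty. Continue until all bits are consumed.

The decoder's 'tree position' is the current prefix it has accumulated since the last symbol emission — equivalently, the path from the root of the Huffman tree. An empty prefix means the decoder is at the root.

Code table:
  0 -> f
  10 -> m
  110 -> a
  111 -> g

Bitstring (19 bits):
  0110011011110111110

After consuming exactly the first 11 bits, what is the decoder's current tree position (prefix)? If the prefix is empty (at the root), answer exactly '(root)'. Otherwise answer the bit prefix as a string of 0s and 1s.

Answer: (root)

Derivation:
Bit 0: prefix='0' -> emit 'f', reset
Bit 1: prefix='1' (no match yet)
Bit 2: prefix='11' (no match yet)
Bit 3: prefix='110' -> emit 'a', reset
Bit 4: prefix='0' -> emit 'f', reset
Bit 5: prefix='1' (no match yet)
Bit 6: prefix='11' (no match yet)
Bit 7: prefix='110' -> emit 'a', reset
Bit 8: prefix='1' (no match yet)
Bit 9: prefix='11' (no match yet)
Bit 10: prefix='111' -> emit 'g', reset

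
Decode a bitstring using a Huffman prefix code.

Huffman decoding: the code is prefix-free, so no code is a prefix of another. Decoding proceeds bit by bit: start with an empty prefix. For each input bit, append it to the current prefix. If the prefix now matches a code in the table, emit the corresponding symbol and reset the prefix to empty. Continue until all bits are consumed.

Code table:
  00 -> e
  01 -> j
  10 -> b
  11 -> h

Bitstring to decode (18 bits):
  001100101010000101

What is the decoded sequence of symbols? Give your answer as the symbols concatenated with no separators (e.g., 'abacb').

Answer: ehebbbejj

Derivation:
Bit 0: prefix='0' (no match yet)
Bit 1: prefix='00' -> emit 'e', reset
Bit 2: prefix='1' (no match yet)
Bit 3: prefix='11' -> emit 'h', reset
Bit 4: prefix='0' (no match yet)
Bit 5: prefix='00' -> emit 'e', reset
Bit 6: prefix='1' (no match yet)
Bit 7: prefix='10' -> emit 'b', reset
Bit 8: prefix='1' (no match yet)
Bit 9: prefix='10' -> emit 'b', reset
Bit 10: prefix='1' (no match yet)
Bit 11: prefix='10' -> emit 'b', reset
Bit 12: prefix='0' (no match yet)
Bit 13: prefix='00' -> emit 'e', reset
Bit 14: prefix='0' (no match yet)
Bit 15: prefix='01' -> emit 'j', reset
Bit 16: prefix='0' (no match yet)
Bit 17: prefix='01' -> emit 'j', reset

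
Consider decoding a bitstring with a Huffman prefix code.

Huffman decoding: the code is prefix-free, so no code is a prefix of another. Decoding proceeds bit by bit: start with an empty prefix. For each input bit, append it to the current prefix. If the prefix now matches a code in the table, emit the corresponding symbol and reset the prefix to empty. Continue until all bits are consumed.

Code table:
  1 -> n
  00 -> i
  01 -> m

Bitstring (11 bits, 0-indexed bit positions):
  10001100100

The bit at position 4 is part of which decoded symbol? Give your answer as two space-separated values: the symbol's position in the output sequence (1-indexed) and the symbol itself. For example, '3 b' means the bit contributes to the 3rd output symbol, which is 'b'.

Bit 0: prefix='1' -> emit 'n', reset
Bit 1: prefix='0' (no match yet)
Bit 2: prefix='00' -> emit 'i', reset
Bit 3: prefix='0' (no match yet)
Bit 4: prefix='01' -> emit 'm', reset
Bit 5: prefix='1' -> emit 'n', reset
Bit 6: prefix='0' (no match yet)
Bit 7: prefix='00' -> emit 'i', reset
Bit 8: prefix='1' -> emit 'n', reset

Answer: 3 m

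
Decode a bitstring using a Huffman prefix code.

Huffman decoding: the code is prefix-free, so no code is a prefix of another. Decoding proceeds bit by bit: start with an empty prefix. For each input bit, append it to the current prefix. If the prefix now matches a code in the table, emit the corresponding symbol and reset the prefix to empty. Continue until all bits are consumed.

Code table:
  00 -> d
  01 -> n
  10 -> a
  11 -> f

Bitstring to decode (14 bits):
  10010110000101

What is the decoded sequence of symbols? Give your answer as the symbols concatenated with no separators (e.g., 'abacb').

Answer: annadnn

Derivation:
Bit 0: prefix='1' (no match yet)
Bit 1: prefix='10' -> emit 'a', reset
Bit 2: prefix='0' (no match yet)
Bit 3: prefix='01' -> emit 'n', reset
Bit 4: prefix='0' (no match yet)
Bit 5: prefix='01' -> emit 'n', reset
Bit 6: prefix='1' (no match yet)
Bit 7: prefix='10' -> emit 'a', reset
Bit 8: prefix='0' (no match yet)
Bit 9: prefix='00' -> emit 'd', reset
Bit 10: prefix='0' (no match yet)
Bit 11: prefix='01' -> emit 'n', reset
Bit 12: prefix='0' (no match yet)
Bit 13: prefix='01' -> emit 'n', reset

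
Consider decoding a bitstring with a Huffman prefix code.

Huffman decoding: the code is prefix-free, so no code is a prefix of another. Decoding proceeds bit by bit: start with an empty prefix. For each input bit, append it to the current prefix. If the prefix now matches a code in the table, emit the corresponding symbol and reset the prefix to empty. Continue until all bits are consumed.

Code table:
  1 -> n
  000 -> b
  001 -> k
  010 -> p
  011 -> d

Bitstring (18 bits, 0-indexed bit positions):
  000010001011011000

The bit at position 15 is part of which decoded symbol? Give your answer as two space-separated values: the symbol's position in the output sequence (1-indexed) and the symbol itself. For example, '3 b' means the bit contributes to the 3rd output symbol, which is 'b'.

Answer: 6 b

Derivation:
Bit 0: prefix='0' (no match yet)
Bit 1: prefix='00' (no match yet)
Bit 2: prefix='000' -> emit 'b', reset
Bit 3: prefix='0' (no match yet)
Bit 4: prefix='01' (no match yet)
Bit 5: prefix='010' -> emit 'p', reset
Bit 6: prefix='0' (no match yet)
Bit 7: prefix='00' (no match yet)
Bit 8: prefix='001' -> emit 'k', reset
Bit 9: prefix='0' (no match yet)
Bit 10: prefix='01' (no match yet)
Bit 11: prefix='011' -> emit 'd', reset
Bit 12: prefix='0' (no match yet)
Bit 13: prefix='01' (no match yet)
Bit 14: prefix='011' -> emit 'd', reset
Bit 15: prefix='0' (no match yet)
Bit 16: prefix='00' (no match yet)
Bit 17: prefix='000' -> emit 'b', reset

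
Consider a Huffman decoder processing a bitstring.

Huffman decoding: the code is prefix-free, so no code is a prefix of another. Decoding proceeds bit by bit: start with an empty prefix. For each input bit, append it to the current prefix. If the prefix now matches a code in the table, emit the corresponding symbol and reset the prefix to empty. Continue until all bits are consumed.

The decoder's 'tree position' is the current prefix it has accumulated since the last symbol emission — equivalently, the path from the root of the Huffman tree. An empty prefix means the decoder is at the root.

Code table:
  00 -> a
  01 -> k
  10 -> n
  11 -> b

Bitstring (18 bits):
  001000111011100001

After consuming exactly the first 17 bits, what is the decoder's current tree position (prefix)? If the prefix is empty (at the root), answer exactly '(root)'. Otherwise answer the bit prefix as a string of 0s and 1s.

Answer: 0

Derivation:
Bit 0: prefix='0' (no match yet)
Bit 1: prefix='00' -> emit 'a', reset
Bit 2: prefix='1' (no match yet)
Bit 3: prefix='10' -> emit 'n', reset
Bit 4: prefix='0' (no match yet)
Bit 5: prefix='00' -> emit 'a', reset
Bit 6: prefix='1' (no match yet)
Bit 7: prefix='11' -> emit 'b', reset
Bit 8: prefix='1' (no match yet)
Bit 9: prefix='10' -> emit 'n', reset
Bit 10: prefix='1' (no match yet)
Bit 11: prefix='11' -> emit 'b', reset
Bit 12: prefix='1' (no match yet)
Bit 13: prefix='10' -> emit 'n', reset
Bit 14: prefix='0' (no match yet)
Bit 15: prefix='00' -> emit 'a', reset
Bit 16: prefix='0' (no match yet)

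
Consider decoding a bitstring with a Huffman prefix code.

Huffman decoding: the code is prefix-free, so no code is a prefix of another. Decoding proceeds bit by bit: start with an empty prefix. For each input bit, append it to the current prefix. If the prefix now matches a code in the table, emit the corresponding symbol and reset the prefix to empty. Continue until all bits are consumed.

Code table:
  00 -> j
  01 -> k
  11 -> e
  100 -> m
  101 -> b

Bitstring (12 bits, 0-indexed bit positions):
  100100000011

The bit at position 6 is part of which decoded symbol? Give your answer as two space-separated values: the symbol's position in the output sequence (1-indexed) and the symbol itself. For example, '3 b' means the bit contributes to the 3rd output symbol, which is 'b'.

Bit 0: prefix='1' (no match yet)
Bit 1: prefix='10' (no match yet)
Bit 2: prefix='100' -> emit 'm', reset
Bit 3: prefix='1' (no match yet)
Bit 4: prefix='10' (no match yet)
Bit 5: prefix='100' -> emit 'm', reset
Bit 6: prefix='0' (no match yet)
Bit 7: prefix='00' -> emit 'j', reset
Bit 8: prefix='0' (no match yet)
Bit 9: prefix='00' -> emit 'j', reset
Bit 10: prefix='1' (no match yet)

Answer: 3 j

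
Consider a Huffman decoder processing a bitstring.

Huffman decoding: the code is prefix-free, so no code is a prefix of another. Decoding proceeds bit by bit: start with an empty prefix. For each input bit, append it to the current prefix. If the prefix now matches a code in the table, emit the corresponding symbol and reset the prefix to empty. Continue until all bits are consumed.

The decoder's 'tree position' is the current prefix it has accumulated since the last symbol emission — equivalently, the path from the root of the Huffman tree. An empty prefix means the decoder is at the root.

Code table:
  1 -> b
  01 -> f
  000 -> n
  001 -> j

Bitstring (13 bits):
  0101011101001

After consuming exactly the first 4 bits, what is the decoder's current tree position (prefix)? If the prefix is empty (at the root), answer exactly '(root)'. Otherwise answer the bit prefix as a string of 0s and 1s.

Answer: (root)

Derivation:
Bit 0: prefix='0' (no match yet)
Bit 1: prefix='01' -> emit 'f', reset
Bit 2: prefix='0' (no match yet)
Bit 3: prefix='01' -> emit 'f', reset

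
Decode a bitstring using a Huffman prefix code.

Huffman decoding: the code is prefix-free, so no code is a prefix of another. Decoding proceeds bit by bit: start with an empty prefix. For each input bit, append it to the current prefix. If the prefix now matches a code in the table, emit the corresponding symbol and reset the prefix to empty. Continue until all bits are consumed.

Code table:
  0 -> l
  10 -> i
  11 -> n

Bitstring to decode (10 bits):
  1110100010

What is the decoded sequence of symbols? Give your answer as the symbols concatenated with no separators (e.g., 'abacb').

Answer: niilli

Derivation:
Bit 0: prefix='1' (no match yet)
Bit 1: prefix='11' -> emit 'n', reset
Bit 2: prefix='1' (no match yet)
Bit 3: prefix='10' -> emit 'i', reset
Bit 4: prefix='1' (no match yet)
Bit 5: prefix='10' -> emit 'i', reset
Bit 6: prefix='0' -> emit 'l', reset
Bit 7: prefix='0' -> emit 'l', reset
Bit 8: prefix='1' (no match yet)
Bit 9: prefix='10' -> emit 'i', reset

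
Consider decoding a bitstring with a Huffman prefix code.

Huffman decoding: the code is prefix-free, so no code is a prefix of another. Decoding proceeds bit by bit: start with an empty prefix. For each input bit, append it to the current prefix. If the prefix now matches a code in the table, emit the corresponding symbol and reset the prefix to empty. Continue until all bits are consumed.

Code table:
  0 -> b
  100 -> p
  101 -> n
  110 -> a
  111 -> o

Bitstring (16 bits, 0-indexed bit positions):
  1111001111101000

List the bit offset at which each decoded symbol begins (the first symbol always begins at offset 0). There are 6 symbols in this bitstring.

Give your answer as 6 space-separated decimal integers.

Answer: 0 3 6 9 12 15

Derivation:
Bit 0: prefix='1' (no match yet)
Bit 1: prefix='11' (no match yet)
Bit 2: prefix='111' -> emit 'o', reset
Bit 3: prefix='1' (no match yet)
Bit 4: prefix='10' (no match yet)
Bit 5: prefix='100' -> emit 'p', reset
Bit 6: prefix='1' (no match yet)
Bit 7: prefix='11' (no match yet)
Bit 8: prefix='111' -> emit 'o', reset
Bit 9: prefix='1' (no match yet)
Bit 10: prefix='11' (no match yet)
Bit 11: prefix='110' -> emit 'a', reset
Bit 12: prefix='1' (no match yet)
Bit 13: prefix='10' (no match yet)
Bit 14: prefix='100' -> emit 'p', reset
Bit 15: prefix='0' -> emit 'b', reset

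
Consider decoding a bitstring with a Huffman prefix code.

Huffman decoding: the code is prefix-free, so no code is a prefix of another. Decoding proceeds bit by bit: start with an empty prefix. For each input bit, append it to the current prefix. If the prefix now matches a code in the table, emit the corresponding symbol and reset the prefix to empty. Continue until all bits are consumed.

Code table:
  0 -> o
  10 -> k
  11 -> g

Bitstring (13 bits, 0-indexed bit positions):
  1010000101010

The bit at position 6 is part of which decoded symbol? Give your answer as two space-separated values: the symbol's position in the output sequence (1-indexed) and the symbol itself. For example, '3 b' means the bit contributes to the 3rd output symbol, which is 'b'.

Answer: 5 o

Derivation:
Bit 0: prefix='1' (no match yet)
Bit 1: prefix='10' -> emit 'k', reset
Bit 2: prefix='1' (no match yet)
Bit 3: prefix='10' -> emit 'k', reset
Bit 4: prefix='0' -> emit 'o', reset
Bit 5: prefix='0' -> emit 'o', reset
Bit 6: prefix='0' -> emit 'o', reset
Bit 7: prefix='1' (no match yet)
Bit 8: prefix='10' -> emit 'k', reset
Bit 9: prefix='1' (no match yet)
Bit 10: prefix='10' -> emit 'k', reset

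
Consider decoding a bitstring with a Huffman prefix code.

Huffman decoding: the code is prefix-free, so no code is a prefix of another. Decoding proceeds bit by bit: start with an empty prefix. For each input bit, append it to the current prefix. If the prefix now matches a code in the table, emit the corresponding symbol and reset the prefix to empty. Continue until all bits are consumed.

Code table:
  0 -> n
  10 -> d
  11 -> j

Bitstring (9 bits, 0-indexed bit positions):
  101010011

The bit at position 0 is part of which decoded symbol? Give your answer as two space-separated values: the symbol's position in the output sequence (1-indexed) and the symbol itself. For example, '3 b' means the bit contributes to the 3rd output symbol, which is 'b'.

Answer: 1 d

Derivation:
Bit 0: prefix='1' (no match yet)
Bit 1: prefix='10' -> emit 'd', reset
Bit 2: prefix='1' (no match yet)
Bit 3: prefix='10' -> emit 'd', reset
Bit 4: prefix='1' (no match yet)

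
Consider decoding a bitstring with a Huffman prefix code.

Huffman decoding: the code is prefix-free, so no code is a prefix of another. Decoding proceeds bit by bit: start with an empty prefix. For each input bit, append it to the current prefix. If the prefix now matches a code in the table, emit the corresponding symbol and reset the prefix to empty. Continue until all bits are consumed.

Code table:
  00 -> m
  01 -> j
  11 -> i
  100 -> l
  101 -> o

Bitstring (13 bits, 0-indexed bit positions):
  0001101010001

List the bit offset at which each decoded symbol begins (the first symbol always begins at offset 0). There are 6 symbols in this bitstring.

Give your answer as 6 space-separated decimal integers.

Bit 0: prefix='0' (no match yet)
Bit 1: prefix='00' -> emit 'm', reset
Bit 2: prefix='0' (no match yet)
Bit 3: prefix='01' -> emit 'j', reset
Bit 4: prefix='1' (no match yet)
Bit 5: prefix='10' (no match yet)
Bit 6: prefix='101' -> emit 'o', reset
Bit 7: prefix='0' (no match yet)
Bit 8: prefix='01' -> emit 'j', reset
Bit 9: prefix='0' (no match yet)
Bit 10: prefix='00' -> emit 'm', reset
Bit 11: prefix='0' (no match yet)
Bit 12: prefix='01' -> emit 'j', reset

Answer: 0 2 4 7 9 11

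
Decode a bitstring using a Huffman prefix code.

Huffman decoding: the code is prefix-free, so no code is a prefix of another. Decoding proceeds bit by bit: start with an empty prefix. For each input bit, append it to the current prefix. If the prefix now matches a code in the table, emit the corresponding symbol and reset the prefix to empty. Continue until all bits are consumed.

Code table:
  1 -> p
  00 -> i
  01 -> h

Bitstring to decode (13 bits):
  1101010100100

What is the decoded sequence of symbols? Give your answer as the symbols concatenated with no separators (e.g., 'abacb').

Bit 0: prefix='1' -> emit 'p', reset
Bit 1: prefix='1' -> emit 'p', reset
Bit 2: prefix='0' (no match yet)
Bit 3: prefix='01' -> emit 'h', reset
Bit 4: prefix='0' (no match yet)
Bit 5: prefix='01' -> emit 'h', reset
Bit 6: prefix='0' (no match yet)
Bit 7: prefix='01' -> emit 'h', reset
Bit 8: prefix='0' (no match yet)
Bit 9: prefix='00' -> emit 'i', reset
Bit 10: prefix='1' -> emit 'p', reset
Bit 11: prefix='0' (no match yet)
Bit 12: prefix='00' -> emit 'i', reset

Answer: pphhhipi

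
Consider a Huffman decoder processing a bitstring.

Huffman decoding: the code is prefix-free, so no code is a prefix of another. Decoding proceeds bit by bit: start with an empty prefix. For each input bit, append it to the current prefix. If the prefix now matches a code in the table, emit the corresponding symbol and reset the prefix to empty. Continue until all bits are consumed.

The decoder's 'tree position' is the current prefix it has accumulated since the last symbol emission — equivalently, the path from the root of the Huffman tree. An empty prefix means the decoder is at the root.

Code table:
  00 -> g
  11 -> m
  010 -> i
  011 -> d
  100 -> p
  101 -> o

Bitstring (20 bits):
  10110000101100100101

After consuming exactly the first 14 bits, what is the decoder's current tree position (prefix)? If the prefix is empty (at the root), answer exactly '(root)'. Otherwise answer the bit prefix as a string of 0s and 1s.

Bit 0: prefix='1' (no match yet)
Bit 1: prefix='10' (no match yet)
Bit 2: prefix='101' -> emit 'o', reset
Bit 3: prefix='1' (no match yet)
Bit 4: prefix='10' (no match yet)
Bit 5: prefix='100' -> emit 'p', reset
Bit 6: prefix='0' (no match yet)
Bit 7: prefix='00' -> emit 'g', reset
Bit 8: prefix='1' (no match yet)
Bit 9: prefix='10' (no match yet)
Bit 10: prefix='101' -> emit 'o', reset
Bit 11: prefix='1' (no match yet)
Bit 12: prefix='10' (no match yet)
Bit 13: prefix='100' -> emit 'p', reset

Answer: (root)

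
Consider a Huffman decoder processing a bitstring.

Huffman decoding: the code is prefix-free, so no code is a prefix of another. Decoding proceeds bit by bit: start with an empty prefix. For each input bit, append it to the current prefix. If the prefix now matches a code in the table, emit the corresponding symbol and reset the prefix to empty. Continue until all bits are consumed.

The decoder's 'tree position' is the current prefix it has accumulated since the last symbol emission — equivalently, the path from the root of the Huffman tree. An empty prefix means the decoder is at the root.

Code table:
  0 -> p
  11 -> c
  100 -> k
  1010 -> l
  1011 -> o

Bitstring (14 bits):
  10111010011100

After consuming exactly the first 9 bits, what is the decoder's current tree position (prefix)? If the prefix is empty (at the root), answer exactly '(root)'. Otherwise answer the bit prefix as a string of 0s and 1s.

Answer: (root)

Derivation:
Bit 0: prefix='1' (no match yet)
Bit 1: prefix='10' (no match yet)
Bit 2: prefix='101' (no match yet)
Bit 3: prefix='1011' -> emit 'o', reset
Bit 4: prefix='1' (no match yet)
Bit 5: prefix='10' (no match yet)
Bit 6: prefix='101' (no match yet)
Bit 7: prefix='1010' -> emit 'l', reset
Bit 8: prefix='0' -> emit 'p', reset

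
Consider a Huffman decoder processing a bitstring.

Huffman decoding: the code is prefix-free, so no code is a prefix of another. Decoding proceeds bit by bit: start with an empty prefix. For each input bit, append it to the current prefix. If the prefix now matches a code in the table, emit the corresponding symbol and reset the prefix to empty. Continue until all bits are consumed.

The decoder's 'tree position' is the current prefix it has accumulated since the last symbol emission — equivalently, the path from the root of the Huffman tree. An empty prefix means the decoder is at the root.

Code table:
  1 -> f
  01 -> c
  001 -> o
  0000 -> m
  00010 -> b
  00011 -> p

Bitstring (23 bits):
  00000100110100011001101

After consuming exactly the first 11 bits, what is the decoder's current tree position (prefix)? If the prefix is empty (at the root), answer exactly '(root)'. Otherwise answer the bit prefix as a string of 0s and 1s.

Answer: 0

Derivation:
Bit 0: prefix='0' (no match yet)
Bit 1: prefix='00' (no match yet)
Bit 2: prefix='000' (no match yet)
Bit 3: prefix='0000' -> emit 'm', reset
Bit 4: prefix='0' (no match yet)
Bit 5: prefix='01' -> emit 'c', reset
Bit 6: prefix='0' (no match yet)
Bit 7: prefix='00' (no match yet)
Bit 8: prefix='001' -> emit 'o', reset
Bit 9: prefix='1' -> emit 'f', reset
Bit 10: prefix='0' (no match yet)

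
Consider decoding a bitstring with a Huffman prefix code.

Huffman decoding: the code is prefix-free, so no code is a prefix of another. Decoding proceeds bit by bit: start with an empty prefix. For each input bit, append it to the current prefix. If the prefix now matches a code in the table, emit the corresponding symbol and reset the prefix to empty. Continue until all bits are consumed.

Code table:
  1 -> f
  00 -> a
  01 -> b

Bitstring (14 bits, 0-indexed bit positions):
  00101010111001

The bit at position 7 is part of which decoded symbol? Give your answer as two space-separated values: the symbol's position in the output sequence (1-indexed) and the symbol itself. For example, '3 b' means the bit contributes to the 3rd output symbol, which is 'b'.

Answer: 5 b

Derivation:
Bit 0: prefix='0' (no match yet)
Bit 1: prefix='00' -> emit 'a', reset
Bit 2: prefix='1' -> emit 'f', reset
Bit 3: prefix='0' (no match yet)
Bit 4: prefix='01' -> emit 'b', reset
Bit 5: prefix='0' (no match yet)
Bit 6: prefix='01' -> emit 'b', reset
Bit 7: prefix='0' (no match yet)
Bit 8: prefix='01' -> emit 'b', reset
Bit 9: prefix='1' -> emit 'f', reset
Bit 10: prefix='1' -> emit 'f', reset
Bit 11: prefix='0' (no match yet)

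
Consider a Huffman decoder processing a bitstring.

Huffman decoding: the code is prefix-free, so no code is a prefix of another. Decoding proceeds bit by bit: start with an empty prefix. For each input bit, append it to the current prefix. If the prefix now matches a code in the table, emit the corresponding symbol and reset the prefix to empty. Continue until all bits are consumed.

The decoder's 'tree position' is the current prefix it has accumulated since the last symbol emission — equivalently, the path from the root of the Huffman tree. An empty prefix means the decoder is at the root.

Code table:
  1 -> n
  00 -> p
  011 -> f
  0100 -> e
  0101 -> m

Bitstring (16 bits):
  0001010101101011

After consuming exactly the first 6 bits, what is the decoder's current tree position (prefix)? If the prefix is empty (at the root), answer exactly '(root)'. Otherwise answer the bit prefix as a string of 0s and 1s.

Bit 0: prefix='0' (no match yet)
Bit 1: prefix='00' -> emit 'p', reset
Bit 2: prefix='0' (no match yet)
Bit 3: prefix='01' (no match yet)
Bit 4: prefix='010' (no match yet)
Bit 5: prefix='0101' -> emit 'm', reset

Answer: (root)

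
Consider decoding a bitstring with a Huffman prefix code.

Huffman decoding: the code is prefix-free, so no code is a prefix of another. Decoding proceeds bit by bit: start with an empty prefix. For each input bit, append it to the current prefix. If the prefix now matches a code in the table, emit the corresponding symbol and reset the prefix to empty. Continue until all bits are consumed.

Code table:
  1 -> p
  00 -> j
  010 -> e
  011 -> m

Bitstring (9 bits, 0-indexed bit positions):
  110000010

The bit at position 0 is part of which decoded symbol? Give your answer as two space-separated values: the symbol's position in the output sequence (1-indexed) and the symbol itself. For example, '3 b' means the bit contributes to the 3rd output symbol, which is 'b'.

Bit 0: prefix='1' -> emit 'p', reset
Bit 1: prefix='1' -> emit 'p', reset
Bit 2: prefix='0' (no match yet)
Bit 3: prefix='00' -> emit 'j', reset
Bit 4: prefix='0' (no match yet)

Answer: 1 p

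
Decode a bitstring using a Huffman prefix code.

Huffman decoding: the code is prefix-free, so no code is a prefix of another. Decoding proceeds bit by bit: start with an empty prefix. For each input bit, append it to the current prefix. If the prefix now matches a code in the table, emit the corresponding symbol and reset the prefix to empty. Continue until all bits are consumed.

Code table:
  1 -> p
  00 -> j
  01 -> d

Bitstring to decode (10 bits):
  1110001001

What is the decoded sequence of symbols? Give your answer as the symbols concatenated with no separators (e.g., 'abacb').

Answer: pppjdjp

Derivation:
Bit 0: prefix='1' -> emit 'p', reset
Bit 1: prefix='1' -> emit 'p', reset
Bit 2: prefix='1' -> emit 'p', reset
Bit 3: prefix='0' (no match yet)
Bit 4: prefix='00' -> emit 'j', reset
Bit 5: prefix='0' (no match yet)
Bit 6: prefix='01' -> emit 'd', reset
Bit 7: prefix='0' (no match yet)
Bit 8: prefix='00' -> emit 'j', reset
Bit 9: prefix='1' -> emit 'p', reset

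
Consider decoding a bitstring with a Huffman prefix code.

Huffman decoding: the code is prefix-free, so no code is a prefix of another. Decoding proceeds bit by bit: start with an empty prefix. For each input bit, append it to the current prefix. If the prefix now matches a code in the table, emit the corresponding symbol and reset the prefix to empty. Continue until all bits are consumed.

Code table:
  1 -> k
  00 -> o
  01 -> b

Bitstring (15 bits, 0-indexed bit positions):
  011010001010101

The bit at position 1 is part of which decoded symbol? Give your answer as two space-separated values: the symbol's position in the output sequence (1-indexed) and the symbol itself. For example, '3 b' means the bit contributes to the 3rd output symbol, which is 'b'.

Answer: 1 b

Derivation:
Bit 0: prefix='0' (no match yet)
Bit 1: prefix='01' -> emit 'b', reset
Bit 2: prefix='1' -> emit 'k', reset
Bit 3: prefix='0' (no match yet)
Bit 4: prefix='01' -> emit 'b', reset
Bit 5: prefix='0' (no match yet)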